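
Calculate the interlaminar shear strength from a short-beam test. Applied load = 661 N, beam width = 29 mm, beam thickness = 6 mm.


ILSS = 3F/(4bh) = 3*661/(4*29*6) = 2.85 MPa

2.85 MPa


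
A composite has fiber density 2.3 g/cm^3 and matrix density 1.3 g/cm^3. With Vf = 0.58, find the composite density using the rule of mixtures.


rho_c = rho_f*Vf + rho_m*(1-Vf) = 2.3*0.58 + 1.3*0.42 = 1.88 g/cm^3

1.88 g/cm^3


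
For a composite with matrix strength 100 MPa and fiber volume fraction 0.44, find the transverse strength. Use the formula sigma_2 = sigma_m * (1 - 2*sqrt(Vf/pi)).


factor = 1 - 2*sqrt(0.44/pi) = 0.2515
sigma_2 = 100 * 0.2515 = 25.15 MPa

25.15 MPa


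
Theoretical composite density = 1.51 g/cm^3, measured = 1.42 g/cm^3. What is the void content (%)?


Void% = (rho_theo - rho_actual)/rho_theo * 100 = (1.51 - 1.42)/1.51 * 100 = 5.96%

5.96%


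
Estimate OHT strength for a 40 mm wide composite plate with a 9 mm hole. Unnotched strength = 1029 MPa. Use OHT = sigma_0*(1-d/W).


OHT = sigma_0*(1-d/W) = 1029*(1-9/40) = 797.5 MPa

797.5 MPa


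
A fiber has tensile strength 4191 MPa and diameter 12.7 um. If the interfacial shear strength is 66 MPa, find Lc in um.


Lc = sigma_f * d / (2 * tau_i) = 4191 * 12.7 / (2 * 66) = 403.2 um

403.2 um


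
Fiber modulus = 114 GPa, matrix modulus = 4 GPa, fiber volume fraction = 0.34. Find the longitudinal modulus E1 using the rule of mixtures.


E1 = Ef*Vf + Em*(1-Vf) = 114*0.34 + 4*0.66 = 41.4 GPa

41.4 GPa


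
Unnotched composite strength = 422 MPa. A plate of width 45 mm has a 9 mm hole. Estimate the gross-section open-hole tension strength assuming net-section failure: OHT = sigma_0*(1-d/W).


OHT = sigma_0*(1-d/W) = 422*(1-9/45) = 337.6 MPa

337.6 MPa


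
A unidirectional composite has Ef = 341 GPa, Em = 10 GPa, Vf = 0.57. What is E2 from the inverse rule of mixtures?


1/E2 = Vf/Ef + (1-Vf)/Em = 0.57/341 + 0.43/10
E2 = 22.39 GPa

22.39 GPa


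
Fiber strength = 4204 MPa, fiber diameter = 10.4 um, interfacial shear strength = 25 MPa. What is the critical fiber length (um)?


Lc = sigma_f * d / (2 * tau_i) = 4204 * 10.4 / (2 * 25) = 874.4 um

874.4 um


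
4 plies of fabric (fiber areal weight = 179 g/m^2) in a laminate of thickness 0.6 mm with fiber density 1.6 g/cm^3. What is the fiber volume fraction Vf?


Vf = n * FAW / (rho_f * h * 1000) = 4 * 179 / (1.6 * 0.6 * 1000) = 0.7458

0.7458


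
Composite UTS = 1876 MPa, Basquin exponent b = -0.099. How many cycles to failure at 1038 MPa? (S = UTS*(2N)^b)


N = 0.5 * (S/UTS)^(1/b) = 0.5 * (1038/1876)^(1/-0.099) = 197.3731 cycles

197.3731 cycles


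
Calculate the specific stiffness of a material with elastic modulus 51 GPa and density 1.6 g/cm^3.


Specific stiffness = E/rho = 51/1.6 = 31.9 GPa/(g/cm^3)

31.9 GPa/(g/cm^3)


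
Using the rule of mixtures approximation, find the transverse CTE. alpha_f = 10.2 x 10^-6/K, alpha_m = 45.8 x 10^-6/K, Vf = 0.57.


alpha_2 = alpha_f*Vf + alpha_m*(1-Vf) = 10.2*0.57 + 45.8*0.43 = 25.5 x 10^-6/K

25.5 x 10^-6/K


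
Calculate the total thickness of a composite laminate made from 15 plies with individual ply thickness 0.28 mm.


h = n * t_ply = 15 * 0.28 = 4.2 mm

4.2 mm


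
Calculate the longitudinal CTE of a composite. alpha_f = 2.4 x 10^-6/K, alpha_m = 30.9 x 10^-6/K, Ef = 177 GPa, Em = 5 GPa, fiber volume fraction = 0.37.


E1 = Ef*Vf + Em*(1-Vf) = 68.64
alpha_1 = (alpha_f*Ef*Vf + alpha_m*Em*(1-Vf))/E1 = 3.71 x 10^-6/K

3.71 x 10^-6/K


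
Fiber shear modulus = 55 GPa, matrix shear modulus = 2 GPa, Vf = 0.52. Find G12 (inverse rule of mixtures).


1/G12 = Vf/Gf + (1-Vf)/Gm = 0.52/55 + 0.48/2
G12 = 4.01 GPa

4.01 GPa


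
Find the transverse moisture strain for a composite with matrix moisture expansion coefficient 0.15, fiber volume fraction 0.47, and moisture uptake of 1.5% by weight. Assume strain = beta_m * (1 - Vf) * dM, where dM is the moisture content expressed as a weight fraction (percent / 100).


dM = 1.5/100 = 0.015
strain = beta_m * (1-Vf) * dM = 0.15 * 0.53 * 0.015 = 0.0011925

0.0011925


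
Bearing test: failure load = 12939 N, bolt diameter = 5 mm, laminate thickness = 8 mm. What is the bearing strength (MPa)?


sigma_br = F/(d*h) = 12939/(5*8) = 323.5 MPa

323.5 MPa


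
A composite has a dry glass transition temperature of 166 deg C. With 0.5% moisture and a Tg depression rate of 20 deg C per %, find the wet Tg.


Tg_wet = Tg_dry - k*moisture = 166 - 20*0.5 = 156.0 deg C

156.0 deg C


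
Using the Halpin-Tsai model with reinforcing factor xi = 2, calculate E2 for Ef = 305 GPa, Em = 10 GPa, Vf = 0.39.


eta = (Ef/Em - 1)/(Ef/Em + xi) = (30.5 - 1)/(30.5 + 2) = 0.9077
E2 = Em*(1+xi*eta*Vf)/(1-eta*Vf) = 26.44 GPa

26.44 GPa


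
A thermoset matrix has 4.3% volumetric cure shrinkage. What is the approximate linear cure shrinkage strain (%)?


Linear shrinkage ≈ vol_shrink/3 = 4.3/3 = 1.433%

1.433%


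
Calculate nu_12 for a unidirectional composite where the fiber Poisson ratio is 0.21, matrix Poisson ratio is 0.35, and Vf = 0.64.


nu_12 = nu_f*Vf + nu_m*(1-Vf) = 0.21*0.64 + 0.35*0.36 = 0.2604

0.2604


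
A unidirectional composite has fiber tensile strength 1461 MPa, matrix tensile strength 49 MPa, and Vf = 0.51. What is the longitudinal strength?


sigma_1 = sigma_f*Vf + sigma_m*(1-Vf) = 1461*0.51 + 49*0.49 = 769.1 MPa

769.1 MPa


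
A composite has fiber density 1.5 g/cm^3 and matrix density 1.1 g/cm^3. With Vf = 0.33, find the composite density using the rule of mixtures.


rho_c = rho_f*Vf + rho_m*(1-Vf) = 1.5*0.33 + 1.1*0.67 = 1.232 g/cm^3

1.232 g/cm^3


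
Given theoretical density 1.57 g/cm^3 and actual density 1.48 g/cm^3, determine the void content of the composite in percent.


Void% = (rho_theo - rho_actual)/rho_theo * 100 = (1.57 - 1.48)/1.57 * 100 = 5.73%

5.73%


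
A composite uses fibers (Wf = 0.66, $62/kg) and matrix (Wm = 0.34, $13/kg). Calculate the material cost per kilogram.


Cost = cost_f*Wf + cost_m*Wm = 62*0.66 + 13*0.34 = $45.34/kg

$45.34/kg


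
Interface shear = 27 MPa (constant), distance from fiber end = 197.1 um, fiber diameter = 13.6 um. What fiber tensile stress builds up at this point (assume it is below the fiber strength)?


Force balance: sigma_f * (pi*d^2/4) = tau * (pi*d) * x  ->  sigma_f = 4 * tau * x / d
sigma_f = 4 * 27 * 197.1 / 13.6 = 1565.2 MPa

1565.2 MPa


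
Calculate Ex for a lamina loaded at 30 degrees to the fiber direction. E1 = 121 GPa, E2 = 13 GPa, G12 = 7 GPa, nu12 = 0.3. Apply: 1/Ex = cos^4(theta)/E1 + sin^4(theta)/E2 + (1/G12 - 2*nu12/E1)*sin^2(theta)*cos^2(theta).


cos^4(30) = 0.5625, sin^4(30) = 0.0625, sin^2(30)*cos^2(30) = 0.1875
1/G12 - 2*nu12/E1 = 1/7 - 2*0.3/121 = 0.137898 GPa^-1
1/Ex = 0.5625/121 + 0.0625/13 + 0.137898*0.1875 = 0.0353124 GPa^-1
Ex = 28.32 GPa

28.32 GPa


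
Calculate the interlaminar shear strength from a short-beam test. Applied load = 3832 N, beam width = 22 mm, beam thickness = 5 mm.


ILSS = 3F/(4bh) = 3*3832/(4*22*5) = 26.13 MPa

26.13 MPa


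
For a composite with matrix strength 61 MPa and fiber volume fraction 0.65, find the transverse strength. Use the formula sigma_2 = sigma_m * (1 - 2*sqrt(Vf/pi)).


factor = 1 - 2*sqrt(0.65/pi) = 0.0903
sigma_2 = 61 * 0.0903 = 5.51 MPa

5.51 MPa


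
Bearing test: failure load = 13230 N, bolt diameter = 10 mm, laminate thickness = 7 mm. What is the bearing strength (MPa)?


sigma_br = F/(d*h) = 13230/(10*7) = 189.0 MPa

189.0 MPa


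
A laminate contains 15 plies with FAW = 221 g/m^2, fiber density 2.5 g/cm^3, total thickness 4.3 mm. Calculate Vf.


Vf = n * FAW / (rho_f * h * 1000) = 15 * 221 / (2.5 * 4.3 * 1000) = 0.3084

0.3084


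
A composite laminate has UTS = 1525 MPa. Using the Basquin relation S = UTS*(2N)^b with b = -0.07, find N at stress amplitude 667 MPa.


N = 0.5 * (S/UTS)^(1/b) = 0.5 * (667/1525)^(1/-0.07) = 67545.8569 cycles

67545.8569 cycles


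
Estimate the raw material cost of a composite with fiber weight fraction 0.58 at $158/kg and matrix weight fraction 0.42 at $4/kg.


Cost = cost_f*Wf + cost_m*Wm = 158*0.58 + 4*0.42 = $93.32/kg

$93.32/kg


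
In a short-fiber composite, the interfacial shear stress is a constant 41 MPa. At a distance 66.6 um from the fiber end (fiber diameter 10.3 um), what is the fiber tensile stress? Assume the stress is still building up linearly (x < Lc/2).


Force balance: sigma_f * (pi*d^2/4) = tau * (pi*d) * x  ->  sigma_f = 4 * tau * x / d
sigma_f = 4 * 41 * 66.6 / 10.3 = 1060.4 MPa

1060.4 MPa


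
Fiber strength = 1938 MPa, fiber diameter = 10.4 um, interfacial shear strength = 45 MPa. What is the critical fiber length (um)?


Lc = sigma_f * d / (2 * tau_i) = 1938 * 10.4 / (2 * 45) = 223.9 um

223.9 um


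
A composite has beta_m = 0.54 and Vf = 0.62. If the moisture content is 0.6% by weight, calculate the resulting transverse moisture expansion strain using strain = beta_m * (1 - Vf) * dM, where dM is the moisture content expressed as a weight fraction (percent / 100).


dM = 0.6/100 = 0.006
strain = beta_m * (1-Vf) * dM = 0.54 * 0.38 * 0.006 = 0.0012312

0.0012312


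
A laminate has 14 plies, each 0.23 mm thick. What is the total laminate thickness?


h = n * t_ply = 14 * 0.23 = 3.22 mm

3.22 mm


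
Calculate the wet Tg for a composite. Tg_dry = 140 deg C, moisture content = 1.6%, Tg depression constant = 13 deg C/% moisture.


Tg_wet = Tg_dry - k*moisture = 140 - 13*1.6 = 119.2 deg C

119.2 deg C


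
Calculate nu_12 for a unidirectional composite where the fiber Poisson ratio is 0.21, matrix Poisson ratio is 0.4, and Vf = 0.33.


nu_12 = nu_f*Vf + nu_m*(1-Vf) = 0.21*0.33 + 0.4*0.67 = 0.3373

0.3373


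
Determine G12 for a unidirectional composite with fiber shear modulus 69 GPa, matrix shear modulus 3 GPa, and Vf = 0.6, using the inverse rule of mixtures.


1/G12 = Vf/Gf + (1-Vf)/Gm = 0.6/69 + 0.4/3
G12 = 7.04 GPa

7.04 GPa


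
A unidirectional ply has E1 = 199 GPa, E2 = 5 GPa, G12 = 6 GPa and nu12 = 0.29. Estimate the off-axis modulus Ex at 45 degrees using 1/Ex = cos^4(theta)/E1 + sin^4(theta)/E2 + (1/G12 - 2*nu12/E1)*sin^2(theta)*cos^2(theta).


cos^4(45) = 0.25, sin^4(45) = 0.25, sin^2(45)*cos^2(45) = 0.25
1/G12 - 2*nu12/E1 = 1/6 - 2*0.29/199 = 0.163752 GPa^-1
1/Ex = 0.25/199 + 0.25/5 + 0.163752*0.25 = 0.0921943 GPa^-1
Ex = 10.85 GPa

10.85 GPa


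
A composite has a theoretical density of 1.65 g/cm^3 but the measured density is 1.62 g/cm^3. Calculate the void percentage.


Void% = (rho_theo - rho_actual)/rho_theo * 100 = (1.65 - 1.62)/1.65 * 100 = 1.82%

1.82%


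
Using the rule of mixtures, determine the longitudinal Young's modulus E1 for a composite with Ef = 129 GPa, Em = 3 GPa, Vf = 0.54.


E1 = Ef*Vf + Em*(1-Vf) = 129*0.54 + 3*0.46 = 71.04 GPa

71.04 GPa


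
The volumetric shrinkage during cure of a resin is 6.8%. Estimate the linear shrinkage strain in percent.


Linear shrinkage ≈ vol_shrink/3 = 6.8/3 = 2.267%

2.267%


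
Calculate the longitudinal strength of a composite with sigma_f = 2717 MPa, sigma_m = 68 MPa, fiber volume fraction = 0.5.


sigma_1 = sigma_f*Vf + sigma_m*(1-Vf) = 2717*0.5 + 68*0.5 = 1392.5 MPa

1392.5 MPa


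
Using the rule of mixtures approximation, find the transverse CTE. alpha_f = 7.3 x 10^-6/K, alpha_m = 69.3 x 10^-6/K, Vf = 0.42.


alpha_2 = alpha_f*Vf + alpha_m*(1-Vf) = 7.3*0.42 + 69.3*0.58 = 43.3 x 10^-6/K

43.3 x 10^-6/K


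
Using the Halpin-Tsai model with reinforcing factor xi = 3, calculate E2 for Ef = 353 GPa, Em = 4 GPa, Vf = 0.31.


eta = (Ef/Em - 1)/(Ef/Em + xi) = (88.25 - 1)/(88.25 + 3) = 0.9562
E2 = Em*(1+xi*eta*Vf)/(1-eta*Vf) = 10.74 GPa

10.74 GPa


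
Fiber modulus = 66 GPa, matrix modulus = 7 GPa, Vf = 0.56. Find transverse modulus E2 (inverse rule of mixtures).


1/E2 = Vf/Ef + (1-Vf)/Em = 0.56/66 + 0.44/7
E2 = 14.02 GPa

14.02 GPa


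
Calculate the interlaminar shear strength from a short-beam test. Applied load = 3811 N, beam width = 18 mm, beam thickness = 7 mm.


ILSS = 3F/(4bh) = 3*3811/(4*18*7) = 22.68 MPa

22.68 MPa


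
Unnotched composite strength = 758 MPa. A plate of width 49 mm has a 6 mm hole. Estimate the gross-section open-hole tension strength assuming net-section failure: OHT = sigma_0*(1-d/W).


OHT = sigma_0*(1-d/W) = 758*(1-6/49) = 665.2 MPa

665.2 MPa


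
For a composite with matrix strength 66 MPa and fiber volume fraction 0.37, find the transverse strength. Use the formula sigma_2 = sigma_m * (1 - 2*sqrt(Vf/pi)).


factor = 1 - 2*sqrt(0.37/pi) = 0.3136
sigma_2 = 66 * 0.3136 = 20.7 MPa

20.7 MPa


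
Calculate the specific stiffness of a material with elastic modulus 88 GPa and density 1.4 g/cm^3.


Specific stiffness = E/rho = 88/1.4 = 62.9 GPa/(g/cm^3)

62.9 GPa/(g/cm^3)


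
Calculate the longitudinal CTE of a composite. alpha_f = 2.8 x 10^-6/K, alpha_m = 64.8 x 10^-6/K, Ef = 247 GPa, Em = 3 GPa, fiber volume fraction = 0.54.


E1 = Ef*Vf + Em*(1-Vf) = 134.76
alpha_1 = (alpha_f*Ef*Vf + alpha_m*Em*(1-Vf))/E1 = 3.43 x 10^-6/K

3.43 x 10^-6/K


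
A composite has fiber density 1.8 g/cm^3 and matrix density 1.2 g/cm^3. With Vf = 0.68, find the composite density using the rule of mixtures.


rho_c = rho_f*Vf + rho_m*(1-Vf) = 1.8*0.68 + 1.2*0.32 = 1.608 g/cm^3

1.608 g/cm^3


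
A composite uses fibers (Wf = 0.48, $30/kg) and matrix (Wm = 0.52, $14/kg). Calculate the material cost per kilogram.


Cost = cost_f*Wf + cost_m*Wm = 30*0.48 + 14*0.52 = $21.68/kg

$21.68/kg


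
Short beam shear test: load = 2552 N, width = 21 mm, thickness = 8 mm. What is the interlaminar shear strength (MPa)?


ILSS = 3F/(4bh) = 3*2552/(4*21*8) = 11.39 MPa

11.39 MPa


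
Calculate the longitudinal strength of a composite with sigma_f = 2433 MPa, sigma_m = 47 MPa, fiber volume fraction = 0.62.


sigma_1 = sigma_f*Vf + sigma_m*(1-Vf) = 2433*0.62 + 47*0.38 = 1526.3 MPa

1526.3 MPa


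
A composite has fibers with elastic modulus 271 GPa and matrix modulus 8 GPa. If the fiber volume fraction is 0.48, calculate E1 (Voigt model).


E1 = Ef*Vf + Em*(1-Vf) = 271*0.48 + 8*0.52 = 134.24 GPa

134.24 GPa


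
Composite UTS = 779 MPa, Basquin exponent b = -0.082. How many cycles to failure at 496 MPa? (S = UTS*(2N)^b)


N = 0.5 * (S/UTS)^(1/b) = 0.5 * (496/779)^(1/-0.082) = 122.9969 cycles

122.9969 cycles


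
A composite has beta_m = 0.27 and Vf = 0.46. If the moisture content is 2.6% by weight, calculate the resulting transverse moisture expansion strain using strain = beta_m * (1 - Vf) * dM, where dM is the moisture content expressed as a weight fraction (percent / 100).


dM = 2.6/100 = 0.026
strain = beta_m * (1-Vf) * dM = 0.27 * 0.54 * 0.026 = 0.0037908

0.0037908


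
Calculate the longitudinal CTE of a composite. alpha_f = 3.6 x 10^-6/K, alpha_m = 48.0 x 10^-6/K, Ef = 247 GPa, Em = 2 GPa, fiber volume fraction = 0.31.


E1 = Ef*Vf + Em*(1-Vf) = 77.95
alpha_1 = (alpha_f*Ef*Vf + alpha_m*Em*(1-Vf))/E1 = 4.39 x 10^-6/K

4.39 x 10^-6/K


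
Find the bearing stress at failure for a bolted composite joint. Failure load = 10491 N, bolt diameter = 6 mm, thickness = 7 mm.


sigma_br = F/(d*h) = 10491/(6*7) = 249.8 MPa

249.8 MPa


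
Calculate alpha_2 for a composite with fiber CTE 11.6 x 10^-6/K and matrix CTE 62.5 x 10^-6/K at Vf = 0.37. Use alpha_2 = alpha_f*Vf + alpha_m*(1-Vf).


alpha_2 = alpha_f*Vf + alpha_m*(1-Vf) = 11.6*0.37 + 62.5*0.63 = 43.7 x 10^-6/K

43.7 x 10^-6/K


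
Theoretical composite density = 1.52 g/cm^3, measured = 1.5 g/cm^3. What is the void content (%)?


Void% = (rho_theo - rho_actual)/rho_theo * 100 = (1.52 - 1.5)/1.52 * 100 = 1.32%

1.32%


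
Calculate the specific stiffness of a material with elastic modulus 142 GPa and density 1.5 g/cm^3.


Specific stiffness = E/rho = 142/1.5 = 94.7 GPa/(g/cm^3)

94.7 GPa/(g/cm^3)


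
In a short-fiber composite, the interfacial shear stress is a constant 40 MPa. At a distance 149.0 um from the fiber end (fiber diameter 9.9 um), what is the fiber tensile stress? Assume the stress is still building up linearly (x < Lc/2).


Force balance: sigma_f * (pi*d^2/4) = tau * (pi*d) * x  ->  sigma_f = 4 * tau * x / d
sigma_f = 4 * 40 * 149.0 / 9.9 = 2408.1 MPa

2408.1 MPa


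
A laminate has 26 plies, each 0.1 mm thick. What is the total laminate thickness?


h = n * t_ply = 26 * 0.1 = 2.6 mm

2.6 mm


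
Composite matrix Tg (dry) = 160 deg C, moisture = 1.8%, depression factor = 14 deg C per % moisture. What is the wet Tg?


Tg_wet = Tg_dry - k*moisture = 160 - 14*1.8 = 134.8 deg C

134.8 deg C


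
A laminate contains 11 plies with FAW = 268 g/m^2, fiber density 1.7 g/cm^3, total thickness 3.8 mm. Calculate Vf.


Vf = n * FAW / (rho_f * h * 1000) = 11 * 268 / (1.7 * 3.8 * 1000) = 0.4563

0.4563


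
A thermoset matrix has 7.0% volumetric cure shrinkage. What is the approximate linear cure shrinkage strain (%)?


Linear shrinkage ≈ vol_shrink/3 = 7.0/3 = 2.333%

2.333%


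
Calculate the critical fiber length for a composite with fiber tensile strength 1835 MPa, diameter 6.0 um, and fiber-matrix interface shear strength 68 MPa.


Lc = sigma_f * d / (2 * tau_i) = 1835 * 6.0 / (2 * 68) = 81.0 um

81.0 um


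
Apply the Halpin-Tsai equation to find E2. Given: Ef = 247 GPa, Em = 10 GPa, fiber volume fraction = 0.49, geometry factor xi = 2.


eta = (Ef/Em - 1)/(Ef/Em + xi) = (24.7 - 1)/(24.7 + 2) = 0.8876
E2 = Em*(1+xi*eta*Vf)/(1-eta*Vf) = 33.09 GPa

33.09 GPa


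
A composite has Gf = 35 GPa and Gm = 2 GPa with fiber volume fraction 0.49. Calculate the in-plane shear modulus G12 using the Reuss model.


1/G12 = Vf/Gf + (1-Vf)/Gm = 0.49/35 + 0.51/2
G12 = 3.72 GPa

3.72 GPa


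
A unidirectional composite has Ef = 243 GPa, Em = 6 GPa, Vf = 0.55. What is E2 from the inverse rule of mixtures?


1/E2 = Vf/Ef + (1-Vf)/Em = 0.55/243 + 0.45/6
E2 = 12.94 GPa

12.94 GPa


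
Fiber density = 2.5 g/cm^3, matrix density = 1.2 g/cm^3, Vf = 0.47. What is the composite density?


rho_c = rho_f*Vf + rho_m*(1-Vf) = 2.5*0.47 + 1.2*0.53 = 1.811 g/cm^3

1.811 g/cm^3


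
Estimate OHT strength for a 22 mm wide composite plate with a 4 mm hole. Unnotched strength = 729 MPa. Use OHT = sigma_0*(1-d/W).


OHT = sigma_0*(1-d/W) = 729*(1-4/22) = 596.5 MPa

596.5 MPa


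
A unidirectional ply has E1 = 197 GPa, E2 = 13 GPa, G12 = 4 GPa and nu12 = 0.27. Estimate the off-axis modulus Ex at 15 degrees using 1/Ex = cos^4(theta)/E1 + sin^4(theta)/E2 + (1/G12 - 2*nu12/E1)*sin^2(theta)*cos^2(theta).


cos^4(15) = 0.870513, sin^4(15) = 0.004487, sin^2(15)*cos^2(15) = 0.0625
1/G12 - 2*nu12/E1 = 1/4 - 2*0.27/197 = 0.247259 GPa^-1
1/Ex = 0.870513/197 + 0.004487/13 + 0.247259*0.0625 = 0.0202177 GPa^-1
Ex = 49.46 GPa

49.46 GPa


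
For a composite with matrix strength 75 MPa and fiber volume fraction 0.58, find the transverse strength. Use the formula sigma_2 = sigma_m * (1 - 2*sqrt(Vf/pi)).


factor = 1 - 2*sqrt(0.58/pi) = 0.1407
sigma_2 = 75 * 0.1407 = 10.55 MPa

10.55 MPa


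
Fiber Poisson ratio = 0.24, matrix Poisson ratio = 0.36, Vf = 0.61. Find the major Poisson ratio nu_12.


nu_12 = nu_f*Vf + nu_m*(1-Vf) = 0.24*0.61 + 0.36*0.39 = 0.2868

0.2868


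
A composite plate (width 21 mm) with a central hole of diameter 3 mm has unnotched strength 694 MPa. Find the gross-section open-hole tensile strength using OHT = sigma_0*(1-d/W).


OHT = sigma_0*(1-d/W) = 694*(1-3/21) = 594.9 MPa

594.9 MPa


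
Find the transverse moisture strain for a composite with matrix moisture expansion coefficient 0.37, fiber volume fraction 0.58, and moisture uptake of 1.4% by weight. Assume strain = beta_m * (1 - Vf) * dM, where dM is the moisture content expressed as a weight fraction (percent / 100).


dM = 1.4/100 = 0.014
strain = beta_m * (1-Vf) * dM = 0.37 * 0.42 * 0.014 = 0.0021756

0.0021756


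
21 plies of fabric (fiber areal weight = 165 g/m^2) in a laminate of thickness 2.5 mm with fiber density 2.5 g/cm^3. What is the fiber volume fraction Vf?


Vf = n * FAW / (rho_f * h * 1000) = 21 * 165 / (2.5 * 2.5 * 1000) = 0.5544

0.5544


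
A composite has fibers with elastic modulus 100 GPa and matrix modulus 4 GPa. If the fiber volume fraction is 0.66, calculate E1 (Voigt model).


E1 = Ef*Vf + Em*(1-Vf) = 100*0.66 + 4*0.34 = 67.36 GPa

67.36 GPa


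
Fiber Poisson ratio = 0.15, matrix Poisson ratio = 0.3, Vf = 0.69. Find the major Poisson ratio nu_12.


nu_12 = nu_f*Vf + nu_m*(1-Vf) = 0.15*0.69 + 0.3*0.31 = 0.1965

0.1965


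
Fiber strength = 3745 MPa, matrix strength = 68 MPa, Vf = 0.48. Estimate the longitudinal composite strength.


sigma_1 = sigma_f*Vf + sigma_m*(1-Vf) = 3745*0.48 + 68*0.52 = 1833.0 MPa

1833.0 MPa


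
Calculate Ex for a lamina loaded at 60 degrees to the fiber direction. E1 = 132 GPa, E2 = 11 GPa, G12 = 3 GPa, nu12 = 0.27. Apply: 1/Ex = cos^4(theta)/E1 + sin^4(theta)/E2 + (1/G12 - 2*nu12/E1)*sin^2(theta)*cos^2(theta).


cos^4(60) = 0.0625, sin^4(60) = 0.5625, sin^2(60)*cos^2(60) = 0.1875
1/G12 - 2*nu12/E1 = 1/3 - 2*0.27/132 = 0.329242 GPa^-1
1/Ex = 0.0625/132 + 0.5625/11 + 0.329242*0.1875 = 0.1133428 GPa^-1
Ex = 8.82 GPa

8.82 GPa


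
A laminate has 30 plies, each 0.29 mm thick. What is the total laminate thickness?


h = n * t_ply = 30 * 0.29 = 8.7 mm

8.7 mm


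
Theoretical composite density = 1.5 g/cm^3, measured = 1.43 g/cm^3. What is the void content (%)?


Void% = (rho_theo - rho_actual)/rho_theo * 100 = (1.5 - 1.43)/1.5 * 100 = 4.67%

4.67%


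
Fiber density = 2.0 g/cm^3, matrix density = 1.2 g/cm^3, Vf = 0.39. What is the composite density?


rho_c = rho_f*Vf + rho_m*(1-Vf) = 2.0*0.39 + 1.2*0.61 = 1.512 g/cm^3

1.512 g/cm^3


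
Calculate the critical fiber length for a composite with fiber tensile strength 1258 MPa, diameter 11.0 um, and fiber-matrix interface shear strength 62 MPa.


Lc = sigma_f * d / (2 * tau_i) = 1258 * 11.0 / (2 * 62) = 111.6 um

111.6 um


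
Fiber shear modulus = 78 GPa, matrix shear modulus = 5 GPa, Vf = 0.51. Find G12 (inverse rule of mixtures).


1/G12 = Vf/Gf + (1-Vf)/Gm = 0.51/78 + 0.49/5
G12 = 9.57 GPa

9.57 GPa


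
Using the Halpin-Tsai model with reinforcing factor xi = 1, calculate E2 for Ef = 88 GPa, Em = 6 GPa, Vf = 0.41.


eta = (Ef/Em - 1)/(Ef/Em + xi) = (14.6667 - 1)/(14.6667 + 1) = 0.8723
E2 = Em*(1+xi*eta*Vf)/(1-eta*Vf) = 12.68 GPa

12.68 GPa


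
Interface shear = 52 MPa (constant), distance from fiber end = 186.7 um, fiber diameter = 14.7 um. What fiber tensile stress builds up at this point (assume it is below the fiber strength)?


Force balance: sigma_f * (pi*d^2/4) = tau * (pi*d) * x  ->  sigma_f = 4 * tau * x / d
sigma_f = 4 * 52 * 186.7 / 14.7 = 2641.7 MPa

2641.7 MPa


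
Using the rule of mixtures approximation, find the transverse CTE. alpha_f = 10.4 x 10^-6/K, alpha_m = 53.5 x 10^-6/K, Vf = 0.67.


alpha_2 = alpha_f*Vf + alpha_m*(1-Vf) = 10.4*0.67 + 53.5*0.33 = 24.6 x 10^-6/K

24.6 x 10^-6/K


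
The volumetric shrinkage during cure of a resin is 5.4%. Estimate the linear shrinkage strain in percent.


Linear shrinkage ≈ vol_shrink/3 = 5.4/3 = 1.8%

1.8%


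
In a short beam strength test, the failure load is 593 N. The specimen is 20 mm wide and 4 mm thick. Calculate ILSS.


ILSS = 3F/(4bh) = 3*593/(4*20*4) = 5.56 MPa

5.56 MPa


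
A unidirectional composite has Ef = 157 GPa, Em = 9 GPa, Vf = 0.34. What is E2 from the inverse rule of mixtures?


1/E2 = Vf/Ef + (1-Vf)/Em = 0.34/157 + 0.66/9
E2 = 13.25 GPa

13.25 GPa


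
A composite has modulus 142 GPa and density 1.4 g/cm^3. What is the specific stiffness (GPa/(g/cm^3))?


Specific stiffness = E/rho = 142/1.4 = 101.4 GPa/(g/cm^3)

101.4 GPa/(g/cm^3)


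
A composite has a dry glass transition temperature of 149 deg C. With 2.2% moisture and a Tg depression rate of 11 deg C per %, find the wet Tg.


Tg_wet = Tg_dry - k*moisture = 149 - 11*2.2 = 124.8 deg C

124.8 deg C


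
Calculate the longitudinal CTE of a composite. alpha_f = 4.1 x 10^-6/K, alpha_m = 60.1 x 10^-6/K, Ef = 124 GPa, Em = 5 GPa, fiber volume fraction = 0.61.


E1 = Ef*Vf + Em*(1-Vf) = 77.59
alpha_1 = (alpha_f*Ef*Vf + alpha_m*Em*(1-Vf))/E1 = 5.51 x 10^-6/K

5.51 x 10^-6/K


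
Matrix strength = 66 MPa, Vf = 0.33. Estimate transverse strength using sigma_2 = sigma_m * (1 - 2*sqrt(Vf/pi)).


factor = 1 - 2*sqrt(0.33/pi) = 0.3518
sigma_2 = 66 * 0.3518 = 23.22 MPa

23.22 MPa


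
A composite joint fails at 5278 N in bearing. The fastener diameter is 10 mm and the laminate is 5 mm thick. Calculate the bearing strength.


sigma_br = F/(d*h) = 5278/(10*5) = 105.6 MPa

105.6 MPa


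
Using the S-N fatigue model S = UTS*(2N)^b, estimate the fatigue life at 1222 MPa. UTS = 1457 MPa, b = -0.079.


N = 0.5 * (S/UTS)^(1/b) = 0.5 * (1222/1457)^(1/-0.079) = 4.6335 cycles

4.6335 cycles


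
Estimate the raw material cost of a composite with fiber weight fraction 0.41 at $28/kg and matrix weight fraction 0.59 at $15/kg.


Cost = cost_f*Wf + cost_m*Wm = 28*0.41 + 15*0.59 = $20.33/kg

$20.33/kg


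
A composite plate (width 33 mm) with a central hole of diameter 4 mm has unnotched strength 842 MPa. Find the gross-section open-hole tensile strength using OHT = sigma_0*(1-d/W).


OHT = sigma_0*(1-d/W) = 842*(1-4/33) = 739.9 MPa

739.9 MPa


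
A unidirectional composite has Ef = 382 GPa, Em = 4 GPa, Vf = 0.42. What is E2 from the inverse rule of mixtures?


1/E2 = Vf/Ef + (1-Vf)/Em = 0.42/382 + 0.58/4
E2 = 6.84 GPa

6.84 GPa


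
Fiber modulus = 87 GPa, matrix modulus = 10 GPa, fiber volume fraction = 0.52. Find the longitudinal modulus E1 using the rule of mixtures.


E1 = Ef*Vf + Em*(1-Vf) = 87*0.52 + 10*0.48 = 50.04 GPa

50.04 GPa


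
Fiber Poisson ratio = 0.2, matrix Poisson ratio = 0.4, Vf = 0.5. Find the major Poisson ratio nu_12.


nu_12 = nu_f*Vf + nu_m*(1-Vf) = 0.2*0.5 + 0.4*0.5 = 0.3

0.3


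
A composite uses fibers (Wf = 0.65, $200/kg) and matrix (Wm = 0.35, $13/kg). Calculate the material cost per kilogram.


Cost = cost_f*Wf + cost_m*Wm = 200*0.65 + 13*0.35 = $134.55/kg

$134.55/kg


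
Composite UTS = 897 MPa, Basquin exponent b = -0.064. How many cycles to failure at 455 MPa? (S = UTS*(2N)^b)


N = 0.5 * (S/UTS)^(1/b) = 0.5 * (455/897)^(1/-0.064) = 20180.1251 cycles

20180.1251 cycles


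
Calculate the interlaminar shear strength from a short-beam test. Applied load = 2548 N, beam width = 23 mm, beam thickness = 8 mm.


ILSS = 3F/(4bh) = 3*2548/(4*23*8) = 10.39 MPa

10.39 MPa


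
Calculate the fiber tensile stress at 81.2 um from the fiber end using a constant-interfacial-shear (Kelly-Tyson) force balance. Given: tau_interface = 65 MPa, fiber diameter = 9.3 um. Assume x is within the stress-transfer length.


Force balance: sigma_f * (pi*d^2/4) = tau * (pi*d) * x  ->  sigma_f = 4 * tau * x / d
sigma_f = 4 * 65 * 81.2 / 9.3 = 2270.1 MPa

2270.1 MPa


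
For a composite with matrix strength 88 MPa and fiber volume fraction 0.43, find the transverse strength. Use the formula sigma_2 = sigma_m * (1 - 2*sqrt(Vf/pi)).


factor = 1 - 2*sqrt(0.43/pi) = 0.2601
sigma_2 = 88 * 0.2601 = 22.89 MPa

22.89 MPa


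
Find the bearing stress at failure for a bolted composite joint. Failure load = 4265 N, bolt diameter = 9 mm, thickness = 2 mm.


sigma_br = F/(d*h) = 4265/(9*2) = 236.9 MPa

236.9 MPa


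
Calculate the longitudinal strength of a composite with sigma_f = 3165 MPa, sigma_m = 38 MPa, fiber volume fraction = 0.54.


sigma_1 = sigma_f*Vf + sigma_m*(1-Vf) = 3165*0.54 + 38*0.46 = 1726.6 MPa

1726.6 MPa


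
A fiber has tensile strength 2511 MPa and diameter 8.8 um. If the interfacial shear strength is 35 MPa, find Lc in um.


Lc = sigma_f * d / (2 * tau_i) = 2511 * 8.8 / (2 * 35) = 315.7 um

315.7 um


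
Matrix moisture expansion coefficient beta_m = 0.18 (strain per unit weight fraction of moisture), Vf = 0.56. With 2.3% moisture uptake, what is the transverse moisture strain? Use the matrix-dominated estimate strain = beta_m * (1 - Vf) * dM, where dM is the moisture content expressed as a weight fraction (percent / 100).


dM = 2.3/100 = 0.023
strain = beta_m * (1-Vf) * dM = 0.18 * 0.44 * 0.023 = 0.0018216

0.0018216


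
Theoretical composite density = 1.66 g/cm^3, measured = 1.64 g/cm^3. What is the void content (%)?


Void% = (rho_theo - rho_actual)/rho_theo * 100 = (1.66 - 1.64)/1.66 * 100 = 1.2%

1.2%


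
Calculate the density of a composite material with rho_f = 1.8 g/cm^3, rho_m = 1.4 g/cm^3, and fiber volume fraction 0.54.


rho_c = rho_f*Vf + rho_m*(1-Vf) = 1.8*0.54 + 1.4*0.46 = 1.616 g/cm^3

1.616 g/cm^3


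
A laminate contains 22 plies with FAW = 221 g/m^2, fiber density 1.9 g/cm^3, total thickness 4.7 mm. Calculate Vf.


Vf = n * FAW / (rho_f * h * 1000) = 22 * 221 / (1.9 * 4.7 * 1000) = 0.5445

0.5445


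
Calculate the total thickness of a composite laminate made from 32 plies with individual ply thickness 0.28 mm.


h = n * t_ply = 32 * 0.28 = 8.96 mm

8.96 mm


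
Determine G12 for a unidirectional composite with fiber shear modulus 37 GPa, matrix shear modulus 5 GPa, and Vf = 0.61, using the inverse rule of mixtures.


1/G12 = Vf/Gf + (1-Vf)/Gm = 0.61/37 + 0.39/5
G12 = 10.58 GPa

10.58 GPa


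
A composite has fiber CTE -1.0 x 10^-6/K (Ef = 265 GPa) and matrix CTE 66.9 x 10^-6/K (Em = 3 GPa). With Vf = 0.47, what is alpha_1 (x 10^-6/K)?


E1 = Ef*Vf + Em*(1-Vf) = 126.14
alpha_1 = (alpha_f*Ef*Vf + alpha_m*Em*(1-Vf))/E1 = -0.14 x 10^-6/K

-0.14 x 10^-6/K


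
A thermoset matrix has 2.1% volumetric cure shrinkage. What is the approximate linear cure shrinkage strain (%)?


Linear shrinkage ≈ vol_shrink/3 = 2.1/3 = 0.7%

0.7%


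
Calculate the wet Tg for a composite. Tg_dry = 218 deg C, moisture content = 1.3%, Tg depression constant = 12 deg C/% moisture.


Tg_wet = Tg_dry - k*moisture = 218 - 12*1.3 = 202.4 deg C

202.4 deg C


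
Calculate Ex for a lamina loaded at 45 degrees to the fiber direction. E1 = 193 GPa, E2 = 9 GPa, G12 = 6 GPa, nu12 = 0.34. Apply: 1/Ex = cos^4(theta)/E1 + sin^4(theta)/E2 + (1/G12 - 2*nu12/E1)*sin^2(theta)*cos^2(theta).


cos^4(45) = 0.25, sin^4(45) = 0.25, sin^2(45)*cos^2(45) = 0.25
1/G12 - 2*nu12/E1 = 1/6 - 2*0.34/193 = 0.163143 GPa^-1
1/Ex = 0.25/193 + 0.25/9 + 0.163143*0.25 = 0.069859 GPa^-1
Ex = 14.31 GPa

14.31 GPa


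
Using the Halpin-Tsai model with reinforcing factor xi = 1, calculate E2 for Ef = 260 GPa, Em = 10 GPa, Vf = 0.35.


eta = (Ef/Em - 1)/(Ef/Em + xi) = (26.0 - 1)/(26.0 + 1) = 0.9259
E2 = Em*(1+xi*eta*Vf)/(1-eta*Vf) = 19.59 GPa

19.59 GPa


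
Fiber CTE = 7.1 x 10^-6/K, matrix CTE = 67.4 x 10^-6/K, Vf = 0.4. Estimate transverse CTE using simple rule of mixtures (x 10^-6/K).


alpha_2 = alpha_f*Vf + alpha_m*(1-Vf) = 7.1*0.4 + 67.4*0.6 = 43.3 x 10^-6/K

43.3 x 10^-6/K


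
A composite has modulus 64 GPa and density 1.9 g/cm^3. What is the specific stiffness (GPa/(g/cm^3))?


Specific stiffness = E/rho = 64/1.9 = 33.7 GPa/(g/cm^3)

33.7 GPa/(g/cm^3)


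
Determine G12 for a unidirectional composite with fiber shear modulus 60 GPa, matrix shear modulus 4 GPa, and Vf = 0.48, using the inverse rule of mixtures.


1/G12 = Vf/Gf + (1-Vf)/Gm = 0.48/60 + 0.52/4
G12 = 7.25 GPa

7.25 GPa


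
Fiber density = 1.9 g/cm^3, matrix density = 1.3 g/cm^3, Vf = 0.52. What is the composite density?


rho_c = rho_f*Vf + rho_m*(1-Vf) = 1.9*0.52 + 1.3*0.48 = 1.612 g/cm^3

1.612 g/cm^3


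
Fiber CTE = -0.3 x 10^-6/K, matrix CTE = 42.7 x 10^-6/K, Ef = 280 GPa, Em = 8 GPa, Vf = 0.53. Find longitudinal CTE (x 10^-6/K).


E1 = Ef*Vf + Em*(1-Vf) = 152.16
alpha_1 = (alpha_f*Ef*Vf + alpha_m*Em*(1-Vf))/E1 = 0.76 x 10^-6/K

0.76 x 10^-6/K


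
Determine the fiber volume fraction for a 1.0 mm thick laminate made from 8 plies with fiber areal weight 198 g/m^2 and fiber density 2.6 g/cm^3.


Vf = n * FAW / (rho_f * h * 1000) = 8 * 198 / (2.6 * 1.0 * 1000) = 0.6092

0.6092


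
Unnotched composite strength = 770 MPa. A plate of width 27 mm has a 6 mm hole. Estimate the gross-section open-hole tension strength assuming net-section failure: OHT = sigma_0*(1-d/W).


OHT = sigma_0*(1-d/W) = 770*(1-6/27) = 598.9 MPa

598.9 MPa


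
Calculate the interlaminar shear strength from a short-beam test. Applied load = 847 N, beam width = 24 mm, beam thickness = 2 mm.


ILSS = 3F/(4bh) = 3*847/(4*24*2) = 13.23 MPa

13.23 MPa


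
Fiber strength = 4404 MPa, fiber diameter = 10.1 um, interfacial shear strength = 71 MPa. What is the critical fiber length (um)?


Lc = sigma_f * d / (2 * tau_i) = 4404 * 10.1 / (2 * 71) = 313.2 um

313.2 um


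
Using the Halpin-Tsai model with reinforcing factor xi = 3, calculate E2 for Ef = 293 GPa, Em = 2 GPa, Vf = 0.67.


eta = (Ef/Em - 1)/(Ef/Em + xi) = (146.5 - 1)/(146.5 + 3) = 0.9732
E2 = Em*(1+xi*eta*Vf)/(1-eta*Vf) = 16.99 GPa

16.99 GPa


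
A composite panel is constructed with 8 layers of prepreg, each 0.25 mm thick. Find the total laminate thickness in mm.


h = n * t_ply = 8 * 0.25 = 2.0 mm

2.0 mm


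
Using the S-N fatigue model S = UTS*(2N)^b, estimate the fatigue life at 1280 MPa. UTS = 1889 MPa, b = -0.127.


N = 0.5 * (S/UTS)^(1/b) = 0.5 * (1280/1889)^(1/-0.127) = 10.7115 cycles

10.7115 cycles


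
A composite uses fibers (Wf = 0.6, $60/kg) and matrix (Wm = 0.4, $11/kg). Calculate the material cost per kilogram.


Cost = cost_f*Wf + cost_m*Wm = 60*0.6 + 11*0.4 = $40.4/kg

$40.4/kg


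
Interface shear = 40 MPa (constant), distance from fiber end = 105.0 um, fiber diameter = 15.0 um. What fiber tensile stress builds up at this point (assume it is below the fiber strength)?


Force balance: sigma_f * (pi*d^2/4) = tau * (pi*d) * x  ->  sigma_f = 4 * tau * x / d
sigma_f = 4 * 40 * 105.0 / 15.0 = 1120.0 MPa

1120.0 MPa


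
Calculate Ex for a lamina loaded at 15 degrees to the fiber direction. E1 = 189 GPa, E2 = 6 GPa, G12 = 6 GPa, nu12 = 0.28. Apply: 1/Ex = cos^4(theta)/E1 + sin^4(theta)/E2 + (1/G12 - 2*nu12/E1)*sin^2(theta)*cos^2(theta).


cos^4(15) = 0.870513, sin^4(15) = 0.004487, sin^2(15)*cos^2(15) = 0.0625
1/G12 - 2*nu12/E1 = 1/6 - 2*0.28/189 = 0.163704 GPa^-1
1/Ex = 0.870513/189 + 0.004487/6 + 0.163704*0.0625 = 0.0155853 GPa^-1
Ex = 64.16 GPa

64.16 GPa


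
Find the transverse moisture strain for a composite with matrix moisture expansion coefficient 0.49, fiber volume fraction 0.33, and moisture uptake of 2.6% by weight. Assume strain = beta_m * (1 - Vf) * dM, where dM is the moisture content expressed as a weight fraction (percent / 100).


dM = 2.6/100 = 0.026
strain = beta_m * (1-Vf) * dM = 0.49 * 0.67 * 0.026 = 0.0085358

0.0085358


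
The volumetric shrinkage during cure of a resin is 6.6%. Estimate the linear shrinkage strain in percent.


Linear shrinkage ≈ vol_shrink/3 = 6.6/3 = 2.2%

2.2%


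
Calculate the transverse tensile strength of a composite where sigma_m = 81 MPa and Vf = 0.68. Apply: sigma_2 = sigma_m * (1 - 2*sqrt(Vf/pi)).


factor = 1 - 2*sqrt(0.68/pi) = 0.0695
sigma_2 = 81 * 0.0695 = 5.63 MPa

5.63 MPa


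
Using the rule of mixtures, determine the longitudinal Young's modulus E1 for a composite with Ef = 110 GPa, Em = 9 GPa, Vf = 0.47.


E1 = Ef*Vf + Em*(1-Vf) = 110*0.47 + 9*0.53 = 56.47 GPa

56.47 GPa


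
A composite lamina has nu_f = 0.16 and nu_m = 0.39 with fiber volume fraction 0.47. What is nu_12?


nu_12 = nu_f*Vf + nu_m*(1-Vf) = 0.16*0.47 + 0.39*0.53 = 0.2819

0.2819


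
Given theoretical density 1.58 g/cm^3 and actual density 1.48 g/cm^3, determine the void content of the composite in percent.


Void% = (rho_theo - rho_actual)/rho_theo * 100 = (1.58 - 1.48)/1.58 * 100 = 6.33%

6.33%


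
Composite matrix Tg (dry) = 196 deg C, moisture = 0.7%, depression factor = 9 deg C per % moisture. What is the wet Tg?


Tg_wet = Tg_dry - k*moisture = 196 - 9*0.7 = 189.7 deg C

189.7 deg C


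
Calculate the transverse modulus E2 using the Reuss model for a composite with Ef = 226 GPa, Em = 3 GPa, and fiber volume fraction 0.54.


1/E2 = Vf/Ef + (1-Vf)/Em = 0.54/226 + 0.46/3
E2 = 6.42 GPa

6.42 GPa


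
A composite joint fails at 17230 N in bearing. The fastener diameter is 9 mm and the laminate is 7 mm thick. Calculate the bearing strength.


sigma_br = F/(d*h) = 17230/(9*7) = 273.5 MPa

273.5 MPa


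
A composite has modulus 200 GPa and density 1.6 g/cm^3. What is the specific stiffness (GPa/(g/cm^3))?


Specific stiffness = E/rho = 200/1.6 = 125.0 GPa/(g/cm^3)

125.0 GPa/(g/cm^3)


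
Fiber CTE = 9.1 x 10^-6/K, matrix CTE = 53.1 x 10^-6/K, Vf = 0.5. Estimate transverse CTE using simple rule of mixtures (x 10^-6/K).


alpha_2 = alpha_f*Vf + alpha_m*(1-Vf) = 9.1*0.5 + 53.1*0.5 = 31.1 x 10^-6/K

31.1 x 10^-6/K


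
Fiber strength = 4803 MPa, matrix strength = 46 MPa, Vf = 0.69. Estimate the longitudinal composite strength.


sigma_1 = sigma_f*Vf + sigma_m*(1-Vf) = 4803*0.69 + 46*0.31 = 3328.3 MPa

3328.3 MPa


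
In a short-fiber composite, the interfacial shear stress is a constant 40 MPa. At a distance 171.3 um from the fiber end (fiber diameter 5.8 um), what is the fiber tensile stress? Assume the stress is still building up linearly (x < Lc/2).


Force balance: sigma_f * (pi*d^2/4) = tau * (pi*d) * x  ->  sigma_f = 4 * tau * x / d
sigma_f = 4 * 40 * 171.3 / 5.8 = 4725.5 MPa

4725.5 MPa


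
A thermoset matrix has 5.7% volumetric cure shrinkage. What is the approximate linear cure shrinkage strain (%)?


Linear shrinkage ≈ vol_shrink/3 = 5.7/3 = 1.9%

1.9%


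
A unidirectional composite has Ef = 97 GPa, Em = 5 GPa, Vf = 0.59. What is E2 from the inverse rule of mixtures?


1/E2 = Vf/Ef + (1-Vf)/Em = 0.59/97 + 0.41/5
E2 = 11.35 GPa

11.35 GPa


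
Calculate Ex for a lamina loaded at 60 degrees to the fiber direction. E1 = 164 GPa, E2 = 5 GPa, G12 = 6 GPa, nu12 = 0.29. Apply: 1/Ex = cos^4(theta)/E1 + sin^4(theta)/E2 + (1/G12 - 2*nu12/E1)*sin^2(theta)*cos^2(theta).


cos^4(60) = 0.0625, sin^4(60) = 0.5625, sin^2(60)*cos^2(60) = 0.1875
1/G12 - 2*nu12/E1 = 1/6 - 2*0.29/164 = 0.16313 GPa^-1
1/Ex = 0.0625/164 + 0.5625/5 + 0.16313*0.1875 = 0.143468 GPa^-1
Ex = 6.97 GPa

6.97 GPa


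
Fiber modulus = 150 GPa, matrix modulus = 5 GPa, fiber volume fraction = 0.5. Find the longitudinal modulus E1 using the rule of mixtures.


E1 = Ef*Vf + Em*(1-Vf) = 150*0.5 + 5*0.5 = 77.5 GPa

77.5 GPa


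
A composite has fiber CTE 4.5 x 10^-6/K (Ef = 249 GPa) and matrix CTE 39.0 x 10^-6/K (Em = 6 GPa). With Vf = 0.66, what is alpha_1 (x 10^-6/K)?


E1 = Ef*Vf + Em*(1-Vf) = 166.38
alpha_1 = (alpha_f*Ef*Vf + alpha_m*Em*(1-Vf))/E1 = 4.92 x 10^-6/K

4.92 x 10^-6/K


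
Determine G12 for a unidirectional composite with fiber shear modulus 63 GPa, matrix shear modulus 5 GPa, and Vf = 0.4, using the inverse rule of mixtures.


1/G12 = Vf/Gf + (1-Vf)/Gm = 0.4/63 + 0.6/5
G12 = 7.91 GPa

7.91 GPa


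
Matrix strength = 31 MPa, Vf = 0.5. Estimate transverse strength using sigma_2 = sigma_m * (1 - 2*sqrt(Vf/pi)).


factor = 1 - 2*sqrt(0.5/pi) = 0.2021
sigma_2 = 31 * 0.2021 = 6.27 MPa

6.27 MPa


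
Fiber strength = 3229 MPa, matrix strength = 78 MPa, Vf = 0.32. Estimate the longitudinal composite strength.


sigma_1 = sigma_f*Vf + sigma_m*(1-Vf) = 3229*0.32 + 78*0.68 = 1086.3 MPa

1086.3 MPa


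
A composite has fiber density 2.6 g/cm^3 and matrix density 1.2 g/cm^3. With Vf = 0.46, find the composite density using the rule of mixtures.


rho_c = rho_f*Vf + rho_m*(1-Vf) = 2.6*0.46 + 1.2*0.54 = 1.844 g/cm^3

1.844 g/cm^3


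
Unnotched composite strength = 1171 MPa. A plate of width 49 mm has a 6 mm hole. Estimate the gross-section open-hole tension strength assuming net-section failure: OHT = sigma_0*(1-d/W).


OHT = sigma_0*(1-d/W) = 1171*(1-6/49) = 1027.6 MPa

1027.6 MPa
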